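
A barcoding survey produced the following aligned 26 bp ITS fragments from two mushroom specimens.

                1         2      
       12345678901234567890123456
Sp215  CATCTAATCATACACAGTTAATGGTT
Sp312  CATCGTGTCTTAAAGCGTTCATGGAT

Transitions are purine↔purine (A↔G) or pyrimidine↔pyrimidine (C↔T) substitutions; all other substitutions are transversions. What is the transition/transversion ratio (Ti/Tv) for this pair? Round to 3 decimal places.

0.125

Mismatches occur at site 5 (T→G, transversion), site 6 (A→T, transversion), site 7 (A→G, transition), site 10 (A→T, transversion), site 13 (C→A, transversion), site 15 (C→G, transversion), site 16 (A→C, transversion), site 20 (A→C, transversion), site 25 (T→A, transversion).
Of the 9 differences, 1 transition and 8 transversions, so Ti/Tv = 1/8 = 0.125.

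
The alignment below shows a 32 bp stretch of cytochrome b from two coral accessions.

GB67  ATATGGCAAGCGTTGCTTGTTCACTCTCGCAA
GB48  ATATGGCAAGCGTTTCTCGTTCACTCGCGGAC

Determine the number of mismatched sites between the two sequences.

The sequences differ at positions 15 (G/T), 18 (T/C), 27 (T/G), 30 (C/G), 32 (A/C).
That gives 5 mismatches out of 32 aligned sites, so the Hamming distance is 5.

5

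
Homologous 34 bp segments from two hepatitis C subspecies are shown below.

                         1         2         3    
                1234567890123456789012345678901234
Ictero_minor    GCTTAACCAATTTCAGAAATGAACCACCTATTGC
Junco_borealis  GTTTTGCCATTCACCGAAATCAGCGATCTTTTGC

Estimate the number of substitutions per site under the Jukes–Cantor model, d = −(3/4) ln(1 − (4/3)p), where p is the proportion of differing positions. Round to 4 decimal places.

Mismatches occur at site 2 (C/T), site 5 (A/T), site 6 (A/G), site 10 (A/T), site 12 (T/C), site 13 (T/A), site 15 (A/C), site 21 (G/C), site 23 (A/G), site 25 (C/G), site 27 (C/T), site 30 (A/T).
p = 12/34 = 0.352941.
d = −0.75 · ln(1 − (4/3)·0.352941) = −0.75 · ln(0.529412) = −0.75 · (-0.635988) = 0.4770.

0.4770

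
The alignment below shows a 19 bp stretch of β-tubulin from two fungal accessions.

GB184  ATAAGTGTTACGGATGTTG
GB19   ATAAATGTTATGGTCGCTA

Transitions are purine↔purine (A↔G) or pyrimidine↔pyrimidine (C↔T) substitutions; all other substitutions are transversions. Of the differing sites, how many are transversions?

Differing sites — 5:G/A (Ti); 11:C/T (Ti); 14:A/T (Tv); 15:T/C (Ti); 17:T/C (Ti); 19:G/A (Ti).
Of the 6 differences, 5 transitions and 1 transversion, so the answer is 1.

1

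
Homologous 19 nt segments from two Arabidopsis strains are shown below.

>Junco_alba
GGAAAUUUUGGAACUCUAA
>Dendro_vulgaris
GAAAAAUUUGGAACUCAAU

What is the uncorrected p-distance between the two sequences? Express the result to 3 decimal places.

0.211

Mismatches occur at site 2 (G→A), site 6 (U→A), site 17 (U→A), site 19 (A→U).
There are 4 differences over 19 sites, so p = 4/19 = 0.211.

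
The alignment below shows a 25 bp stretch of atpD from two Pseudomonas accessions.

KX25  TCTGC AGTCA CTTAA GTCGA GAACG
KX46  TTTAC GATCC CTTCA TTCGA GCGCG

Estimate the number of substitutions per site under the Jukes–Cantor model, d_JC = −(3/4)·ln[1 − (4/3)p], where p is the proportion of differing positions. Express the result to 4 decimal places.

0.4904

The sequences differ at positions 2 (C/T), 4 (G/A), 6 (A/G), 7 (G/A), 10 (A/C), 14 (A/C), 16 (G/T), 22 (A/C), 23 (A/G).
p = 9/25 = 0.360000.
d = −0.75 · ln(1 − (4/3)·0.360000) = −0.75 · ln(0.520000) = −0.75 · (-0.653926) = 0.4904.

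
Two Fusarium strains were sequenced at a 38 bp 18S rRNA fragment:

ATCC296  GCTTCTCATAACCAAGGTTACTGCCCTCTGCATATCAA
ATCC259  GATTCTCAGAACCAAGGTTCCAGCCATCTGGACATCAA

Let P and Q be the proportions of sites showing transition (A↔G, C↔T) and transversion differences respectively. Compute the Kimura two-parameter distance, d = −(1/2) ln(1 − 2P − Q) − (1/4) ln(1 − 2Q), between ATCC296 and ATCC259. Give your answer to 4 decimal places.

Differing sites — 2:C/A (Tv); 9:T/G (Tv); 20:A/C (Tv); 22:T/A (Tv); 26:C/A (Tv); 31:C/G (Tv); 33:T/C (Ti).
Of the 7 differences, 1 transition and 6 transversions over 38 sites: P = 1/38 = 0.026316, Q = 6/38 = 0.157895.
d = −0.5·ln(0.789473) − 0.25·ln(0.684210) = −0.5·(-0.236390) − 0.25·(-0.379490) = 0.2131.

0.2131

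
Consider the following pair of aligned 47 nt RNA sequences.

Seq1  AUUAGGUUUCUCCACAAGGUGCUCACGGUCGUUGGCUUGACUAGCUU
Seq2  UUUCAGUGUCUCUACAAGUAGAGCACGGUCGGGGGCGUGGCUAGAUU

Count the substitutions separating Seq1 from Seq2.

Mismatches occur at site 1 (A↔U), site 4 (A↔C), site 5 (G↔A), site 8 (U↔G), site 13 (C↔U), site 19 (G↔U), site 20 (U↔A), site 22 (C↔A), site 23 (U↔G), site 32 (U↔G), site 33 (U↔G), site 37 (U↔G), site 40 (A↔G), site 45 (C↔A).
That gives 14 mismatches out of 47 aligned sites, so the Hamming distance is 14.

14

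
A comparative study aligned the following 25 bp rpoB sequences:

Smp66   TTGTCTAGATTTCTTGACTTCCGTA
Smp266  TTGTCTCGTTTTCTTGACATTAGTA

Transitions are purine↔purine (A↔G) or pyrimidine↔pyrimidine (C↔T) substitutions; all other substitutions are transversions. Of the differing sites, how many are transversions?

4

Mismatches occur at site 7 (A→C, transversion), site 9 (A→T, transversion), site 19 (T→A, transversion), site 21 (C→T, transition), site 22 (C→A, transversion).
Of the 5 differences, 1 transition and 4 transversions, so the answer is 4.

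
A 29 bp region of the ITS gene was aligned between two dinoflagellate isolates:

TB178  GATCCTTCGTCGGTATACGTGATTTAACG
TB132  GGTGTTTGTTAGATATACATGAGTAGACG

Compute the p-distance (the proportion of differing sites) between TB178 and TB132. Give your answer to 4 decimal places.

0.3793

The sequences differ at positions 2 (A/G), 4 (C/G), 5 (C/T), 8 (C/G), 9 (G/T), 11 (C/A), 13 (G/A), 19 (G/A), 23 (T/G), 25 (T/A), 26 (A/G).
There are 11 differences over 29 sites, so p = 11/29 = 0.3793.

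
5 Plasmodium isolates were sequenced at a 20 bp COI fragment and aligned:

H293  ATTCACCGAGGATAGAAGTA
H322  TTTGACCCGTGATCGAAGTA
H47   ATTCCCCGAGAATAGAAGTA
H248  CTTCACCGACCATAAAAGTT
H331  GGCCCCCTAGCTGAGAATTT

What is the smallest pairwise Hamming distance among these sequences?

Pairwise Hamming distances:
  H293 vs H322: 6
  H293 vs H47: 2
  H293 vs H248: 5
  H293 vs H331: 10
  H322 vs H47: 8
  H322 vs H248: 9
  H322 vs H331: 14
  H47 vs H248: 6
  H47 vs H331: 9
  H248 vs H331: 10
The smallest is 2, between H293 and H47.

2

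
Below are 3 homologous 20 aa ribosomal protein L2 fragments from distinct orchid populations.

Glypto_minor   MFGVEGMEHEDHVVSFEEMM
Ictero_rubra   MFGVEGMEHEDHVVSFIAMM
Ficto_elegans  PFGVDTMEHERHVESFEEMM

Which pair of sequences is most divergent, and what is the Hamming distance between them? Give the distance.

7

Pairwise Hamming distances:
  Glypto_minor vs Ictero_rubra: 2
  Glypto_minor vs Ficto_elegans: 5
  Ictero_rubra vs Ficto_elegans: 7
The largest is 7, between Ictero_rubra and Ficto_elegans.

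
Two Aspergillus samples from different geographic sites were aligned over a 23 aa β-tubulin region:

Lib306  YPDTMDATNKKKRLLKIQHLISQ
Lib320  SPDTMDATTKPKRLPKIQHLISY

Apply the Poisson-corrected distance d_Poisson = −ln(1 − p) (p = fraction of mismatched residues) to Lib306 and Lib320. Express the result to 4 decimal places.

0.2451

Mismatches occur at site 1 (Y/S), site 9 (N/T), site 11 (K/P), site 15 (L/P), site 23 (Q/Y).
p = 5/23 = 0.217391.
d = −ln(1 − 0.217391) = −ln(0.782609) = 0.2451.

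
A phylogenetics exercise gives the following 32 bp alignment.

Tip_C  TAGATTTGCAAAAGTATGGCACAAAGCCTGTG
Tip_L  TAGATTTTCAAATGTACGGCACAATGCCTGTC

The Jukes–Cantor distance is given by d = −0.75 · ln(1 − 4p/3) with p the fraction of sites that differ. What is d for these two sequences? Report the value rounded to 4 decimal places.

Differing sites — 8:G/T; 13:A/T; 17:T/C; 25:A/T; 32:G/C.
p = 5/32 = 0.156250.
d = −0.75 · ln(1 − (4/3)·0.156250) = −0.75 · ln(0.791667) = −0.75 · (-0.233614) = 0.1752.

0.1752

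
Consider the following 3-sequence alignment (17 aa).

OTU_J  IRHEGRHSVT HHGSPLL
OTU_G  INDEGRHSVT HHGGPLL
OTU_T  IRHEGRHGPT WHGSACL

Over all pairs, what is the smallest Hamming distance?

3

Pairwise Hamming distances:
  OTU_J vs OTU_G: 3
  OTU_J vs OTU_T: 5
  OTU_G vs OTU_T: 8
The smallest is 3, between OTU_J and OTU_G.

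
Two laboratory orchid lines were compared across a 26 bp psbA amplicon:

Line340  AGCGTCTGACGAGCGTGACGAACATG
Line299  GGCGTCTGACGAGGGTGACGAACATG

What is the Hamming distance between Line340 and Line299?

The sequences differ at positions 1 (A/G), 14 (C/G).
That gives 2 mismatches out of 26 aligned sites, so the Hamming distance is 2.

2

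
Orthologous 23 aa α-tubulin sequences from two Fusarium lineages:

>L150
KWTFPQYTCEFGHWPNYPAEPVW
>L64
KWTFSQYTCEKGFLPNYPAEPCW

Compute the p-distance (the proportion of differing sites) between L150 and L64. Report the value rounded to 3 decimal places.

0.217

Differing sites — 5:P/S; 11:F/K; 13:H/F; 14:W/L; 22:V/C.
There are 5 differences over 23 sites, so p = 5/23 = 0.217.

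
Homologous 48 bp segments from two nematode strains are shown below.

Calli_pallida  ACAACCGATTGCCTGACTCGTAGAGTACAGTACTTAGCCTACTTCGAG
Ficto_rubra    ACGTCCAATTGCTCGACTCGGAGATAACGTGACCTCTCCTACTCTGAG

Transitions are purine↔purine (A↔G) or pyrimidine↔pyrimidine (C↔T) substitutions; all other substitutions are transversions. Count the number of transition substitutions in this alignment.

Mismatches occur at site 3 (A↔G, transition), site 4 (A↔T, transversion), site 7 (G↔A, transition), site 13 (C↔T, transition), site 14 (T↔C, transition), site 21 (T↔G, transversion), site 25 (G↔T, transversion), site 26 (T↔A, transversion), site 29 (A↔G, transition), site 30 (G↔T, transversion), site 31 (T↔G, transversion), site 34 (T↔C, transition), site 36 (A↔C, transversion), site 37 (G↔T, transversion), site 44 (T↔C, transition), site 45 (C↔T, transition).
Of the 16 differences, 8 transitions and 8 transversions, so the answer is 8.

8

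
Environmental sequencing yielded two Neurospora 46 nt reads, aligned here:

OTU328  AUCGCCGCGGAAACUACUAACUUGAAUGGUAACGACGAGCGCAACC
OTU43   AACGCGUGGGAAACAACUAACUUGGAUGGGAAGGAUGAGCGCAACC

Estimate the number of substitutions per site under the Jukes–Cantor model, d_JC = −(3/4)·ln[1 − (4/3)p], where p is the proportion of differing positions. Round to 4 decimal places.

0.2267

The sequences differ at positions 2 (U/A), 6 (C/G), 7 (G/U), 8 (C/G), 15 (U/A), 25 (A/G), 30 (U/G), 33 (C/G), 36 (C/U).
p = 9/46 = 0.195652.
d = −0.75 · ln(1 − (4/3)·0.195652) = −0.75 · ln(0.739131) = −0.75 · (-0.302280) = 0.2267.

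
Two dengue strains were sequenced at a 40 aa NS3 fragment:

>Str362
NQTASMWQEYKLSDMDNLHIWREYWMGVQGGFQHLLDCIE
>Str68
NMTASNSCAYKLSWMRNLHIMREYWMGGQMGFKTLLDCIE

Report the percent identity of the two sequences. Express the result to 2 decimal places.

Mismatches occur at site 2 (Q→M), site 6 (M→N), site 7 (W→S), site 8 (Q→C), site 9 (E→A), site 14 (D→W), site 16 (D→R), site 21 (W→M), site 28 (V→G), site 30 (G→M), site 33 (Q→K), site 34 (H→T).
28 of the 40 sites match, so the percent identity is 28/40 × 100 = 70.00%.

70.00%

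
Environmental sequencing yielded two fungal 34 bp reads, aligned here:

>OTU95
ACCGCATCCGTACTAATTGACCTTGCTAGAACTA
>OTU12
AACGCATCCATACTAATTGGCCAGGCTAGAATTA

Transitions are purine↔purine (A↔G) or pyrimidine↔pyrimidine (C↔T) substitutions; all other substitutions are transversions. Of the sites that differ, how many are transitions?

3

Mismatches occur at site 2 (C↔A, transversion), site 10 (G↔A, transition), site 20 (A↔G, transition), site 23 (T↔A, transversion), site 24 (T↔G, transversion), site 32 (C↔T, transition).
Of the 6 differences, 3 transitions and 3 transversions, so the answer is 3.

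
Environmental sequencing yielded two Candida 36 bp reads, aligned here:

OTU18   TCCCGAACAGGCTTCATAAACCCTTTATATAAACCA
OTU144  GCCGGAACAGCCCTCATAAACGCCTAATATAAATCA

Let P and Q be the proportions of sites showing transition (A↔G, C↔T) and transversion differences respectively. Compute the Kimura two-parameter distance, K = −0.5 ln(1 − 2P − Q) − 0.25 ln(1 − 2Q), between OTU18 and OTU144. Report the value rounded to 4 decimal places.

The sequences differ at positions 1 (T/G, transversion), 4 (C/G, transversion), 11 (G/C, transversion), 13 (T/C, transition), 22 (C/G, transversion), 24 (T/C, transition), 26 (T/A, transversion), 34 (C/T, transition).
Of the 8 differences, 3 transitions and 5 transversions over 36 sites: P = 3/36 = 0.083333, Q = 5/36 = 0.138889.
d = −0.5·ln(0.694445) − 0.25·ln(0.722222) = −0.5·(-0.364642) − 0.25·(-0.325423) = 0.2637.

0.2637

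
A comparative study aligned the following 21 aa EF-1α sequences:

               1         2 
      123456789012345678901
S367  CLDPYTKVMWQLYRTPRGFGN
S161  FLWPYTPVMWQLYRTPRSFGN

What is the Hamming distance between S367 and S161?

Differing sites — 1:C/F; 3:D/W; 7:K/P; 18:G/S.
That gives 4 mismatches out of 21 aligned sites, so the Hamming distance is 4.

4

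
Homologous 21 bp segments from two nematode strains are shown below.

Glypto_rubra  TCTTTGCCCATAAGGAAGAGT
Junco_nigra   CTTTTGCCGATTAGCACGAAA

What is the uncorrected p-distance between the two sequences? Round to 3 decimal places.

0.381

Mismatches occur at site 1 (T↔C), site 2 (C↔T), site 9 (C↔G), site 12 (A↔T), site 15 (G↔C), site 17 (A↔C), site 20 (G↔A), site 21 (T↔A).
There are 8 differences over 21 sites, so p = 8/21 = 0.381.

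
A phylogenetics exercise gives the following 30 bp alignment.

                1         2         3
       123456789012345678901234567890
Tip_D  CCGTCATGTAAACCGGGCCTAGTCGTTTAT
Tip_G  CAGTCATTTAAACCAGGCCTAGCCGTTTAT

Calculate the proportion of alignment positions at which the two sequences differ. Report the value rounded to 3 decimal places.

0.133

The sequences differ at positions 2 (C/A), 8 (G/T), 15 (G/A), 23 (T/C).
There are 4 differences over 30 sites, so p = 4/30 = 0.133.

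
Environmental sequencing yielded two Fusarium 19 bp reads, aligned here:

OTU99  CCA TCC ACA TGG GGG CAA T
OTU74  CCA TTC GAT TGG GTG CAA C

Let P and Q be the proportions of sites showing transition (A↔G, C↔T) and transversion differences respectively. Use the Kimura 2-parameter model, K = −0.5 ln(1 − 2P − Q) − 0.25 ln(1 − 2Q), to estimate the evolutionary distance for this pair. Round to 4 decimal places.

Differing sites — 5:C/T (Ti); 7:A/G (Ti); 8:C/A (Tv); 9:A/T (Tv); 14:G/T (Tv); 19:T/C (Ti).
Of the 6 differences, 3 transitions and 3 transversions over 19 sites: P = 3/19 = 0.157895, Q = 3/19 = 0.157895.
d = −0.5·ln(0.526315) − 0.25·ln(0.684210) = −0.5·(-0.641855) − 0.25·(-0.379490) = 0.4158.

0.4158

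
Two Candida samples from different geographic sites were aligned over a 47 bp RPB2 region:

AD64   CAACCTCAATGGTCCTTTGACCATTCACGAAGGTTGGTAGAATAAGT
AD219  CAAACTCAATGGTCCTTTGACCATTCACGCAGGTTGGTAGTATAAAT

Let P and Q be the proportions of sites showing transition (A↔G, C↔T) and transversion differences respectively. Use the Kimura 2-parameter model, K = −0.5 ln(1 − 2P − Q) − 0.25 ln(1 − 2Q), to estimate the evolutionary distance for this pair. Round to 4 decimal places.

The sequences differ at positions 4 (C/A, transversion), 30 (A/C, transversion), 41 (A/T, transversion), 46 (G/A, transition).
Of the 4 differences, 1 transition and 3 transversions over 47 sites: P = 1/47 = 0.021277, Q = 3/47 = 0.063830.
d = −0.5·ln(0.893616) − 0.25·ln(0.872340) = −0.5·(-0.112479) − 0.25·(-0.136576) = 0.0904.

0.0904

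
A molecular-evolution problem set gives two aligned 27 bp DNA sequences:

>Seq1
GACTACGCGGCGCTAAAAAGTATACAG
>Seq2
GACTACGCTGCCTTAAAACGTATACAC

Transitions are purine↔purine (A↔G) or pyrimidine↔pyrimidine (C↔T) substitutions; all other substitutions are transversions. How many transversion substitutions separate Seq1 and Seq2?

4

Differing sites — 9:G/T (Tv); 12:G/C (Tv); 13:C/T (Ti); 19:A/C (Tv); 27:G/C (Tv).
Of the 5 differences, 1 transition and 4 transversions, so the answer is 4.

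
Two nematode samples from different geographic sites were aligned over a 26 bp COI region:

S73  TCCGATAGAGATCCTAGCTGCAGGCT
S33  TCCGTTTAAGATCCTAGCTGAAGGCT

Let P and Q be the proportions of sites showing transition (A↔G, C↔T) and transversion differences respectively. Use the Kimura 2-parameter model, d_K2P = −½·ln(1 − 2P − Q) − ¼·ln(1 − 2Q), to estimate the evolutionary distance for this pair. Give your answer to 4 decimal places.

0.1724

Mismatches occur at site 5 (A↔T, transversion), site 7 (A↔T, transversion), site 8 (G↔A, transition), site 21 (C↔A, transversion).
Of the 4 differences, 1 transition and 3 transversions over 26 sites: P = 1/26 = 0.038462, Q = 3/26 = 0.115385.
d = −0.5·ln(0.807691) − 0.25·ln(0.769230) = −0.5·(-0.213576) − 0.25·(-0.262365) = 0.1724.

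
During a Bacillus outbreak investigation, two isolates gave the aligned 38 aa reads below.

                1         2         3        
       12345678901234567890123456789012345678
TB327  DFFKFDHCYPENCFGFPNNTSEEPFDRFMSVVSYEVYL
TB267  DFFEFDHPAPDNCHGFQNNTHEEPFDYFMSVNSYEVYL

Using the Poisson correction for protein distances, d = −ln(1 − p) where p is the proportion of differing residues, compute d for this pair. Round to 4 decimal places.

Mismatches occur at site 4 (K/E), site 8 (C/P), site 9 (Y/A), site 11 (E/D), site 14 (F/H), site 17 (P/Q), site 21 (S/H), site 27 (R/Y), site 32 (V/N).
p = 9/38 = 0.236842.
d = −ln(1 − 0.236842) = −ln(0.763158) = 0.2703.

0.2703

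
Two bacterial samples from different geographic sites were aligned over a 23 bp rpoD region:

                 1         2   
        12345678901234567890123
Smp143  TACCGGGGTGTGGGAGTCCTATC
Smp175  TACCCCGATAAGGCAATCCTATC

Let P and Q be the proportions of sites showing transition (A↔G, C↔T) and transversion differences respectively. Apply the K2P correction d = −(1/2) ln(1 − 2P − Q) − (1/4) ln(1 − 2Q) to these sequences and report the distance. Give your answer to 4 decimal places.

Mismatches occur at site 5 (G↔C, transversion), site 6 (G↔C, transversion), site 8 (G↔A, transition), site 10 (G↔A, transition), site 11 (T↔A, transversion), site 14 (G↔C, transversion), site 16 (G↔A, transition).
Of the 7 differences, 3 transitions and 4 transversions over 23 sites: P = 3/23 = 0.130435, Q = 4/23 = 0.173913.
d = −0.5·ln(0.565217) − 0.25·ln(0.652174) = −0.5·(-0.570546) − 0.25·(-0.427444) = 0.3921.

0.3921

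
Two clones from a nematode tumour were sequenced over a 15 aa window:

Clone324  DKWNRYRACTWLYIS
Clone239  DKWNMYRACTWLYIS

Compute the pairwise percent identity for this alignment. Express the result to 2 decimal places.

Differing sites — 5:R/M.
14 of the 15 sites match, so the percent identity is 14/15 × 100 = 93.33%.

93.33%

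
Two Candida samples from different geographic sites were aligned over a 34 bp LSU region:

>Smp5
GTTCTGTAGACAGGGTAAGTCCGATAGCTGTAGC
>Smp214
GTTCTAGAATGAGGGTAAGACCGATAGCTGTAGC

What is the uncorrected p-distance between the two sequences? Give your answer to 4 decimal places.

0.1765

Differing sites — 6:G/A; 7:T/G; 9:G/A; 10:A/T; 11:C/G; 20:T/A.
There are 6 differences over 34 sites, so p = 6/34 = 0.1765.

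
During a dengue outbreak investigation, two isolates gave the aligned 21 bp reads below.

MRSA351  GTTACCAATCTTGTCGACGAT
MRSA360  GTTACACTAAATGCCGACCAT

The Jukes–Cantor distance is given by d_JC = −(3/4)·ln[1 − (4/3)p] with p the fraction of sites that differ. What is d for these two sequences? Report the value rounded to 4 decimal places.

0.5319

Mismatches occur at site 6 (C→A), site 7 (A→C), site 8 (A→T), site 9 (T→A), site 10 (C→A), site 11 (T→A), site 14 (T→C), site 19 (G→C).
p = 8/21 = 0.380952.
d = −0.75 · ln(1 − (4/3)·0.380952) = −0.75 · ln(0.492064) = −0.75 · (-0.709146) = 0.5319.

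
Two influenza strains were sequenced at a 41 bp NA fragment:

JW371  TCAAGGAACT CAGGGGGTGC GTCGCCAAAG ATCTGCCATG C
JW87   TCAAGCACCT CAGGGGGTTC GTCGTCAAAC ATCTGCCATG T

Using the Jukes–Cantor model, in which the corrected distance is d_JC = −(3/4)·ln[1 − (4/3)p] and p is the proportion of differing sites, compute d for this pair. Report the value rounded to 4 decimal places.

Differing sites — 6:G/C; 8:A/C; 19:G/T; 25:C/T; 30:G/C; 41:C/T.
p = 6/41 = 0.146341.
d = −0.75 · ln(1 − (4/3)·0.146341) = −0.75 · ln(0.804879) = −0.75 · (-0.217063) = 0.1628.

0.1628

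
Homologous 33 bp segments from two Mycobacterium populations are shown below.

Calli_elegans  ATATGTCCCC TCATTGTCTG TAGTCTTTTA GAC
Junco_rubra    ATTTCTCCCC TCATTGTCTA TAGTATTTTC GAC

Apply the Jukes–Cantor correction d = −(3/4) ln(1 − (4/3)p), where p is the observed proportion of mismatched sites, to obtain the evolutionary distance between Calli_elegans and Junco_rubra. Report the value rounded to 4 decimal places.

0.1693

The sequences differ at positions 3 (A/T), 5 (G/C), 20 (G/A), 25 (C/A), 30 (A/C).
p = 5/33 = 0.151515.
d = −0.75 · ln(1 − (4/3)·0.151515) = −0.75 · ln(0.797980) = −0.75 · (-0.225672) = 0.1693.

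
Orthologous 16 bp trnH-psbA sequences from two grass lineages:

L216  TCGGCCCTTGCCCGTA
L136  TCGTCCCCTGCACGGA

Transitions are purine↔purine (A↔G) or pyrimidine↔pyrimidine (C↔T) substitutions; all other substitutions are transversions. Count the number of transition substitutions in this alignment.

1

Differing sites — 4:G/T (Tv); 8:T/C (Ti); 12:C/A (Tv); 15:T/G (Tv).
Of the 4 differences, 1 transition and 3 transversions, so the answer is 1.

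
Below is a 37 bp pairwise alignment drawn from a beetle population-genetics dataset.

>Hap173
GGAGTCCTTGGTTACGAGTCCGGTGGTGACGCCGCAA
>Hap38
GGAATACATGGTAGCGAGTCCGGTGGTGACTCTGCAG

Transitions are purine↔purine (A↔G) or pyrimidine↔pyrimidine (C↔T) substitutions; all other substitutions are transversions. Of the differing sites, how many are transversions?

The sequences differ at positions 4 (G/A, transition), 6 (C/A, transversion), 8 (T/A, transversion), 13 (T/A, transversion), 14 (A/G, transition), 31 (G/T, transversion), 33 (C/T, transition), 37 (A/G, transition).
Of the 8 differences, 4 transitions and 4 transversions, so the answer is 4.

4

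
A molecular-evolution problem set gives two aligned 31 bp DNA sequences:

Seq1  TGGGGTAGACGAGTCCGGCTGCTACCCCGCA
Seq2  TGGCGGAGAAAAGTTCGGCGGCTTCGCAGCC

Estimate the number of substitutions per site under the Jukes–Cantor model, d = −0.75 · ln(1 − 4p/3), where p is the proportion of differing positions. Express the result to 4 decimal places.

0.4217

The sequences differ at positions 4 (G/C), 6 (T/G), 10 (C/A), 11 (G/A), 15 (C/T), 20 (T/G), 24 (A/T), 26 (C/G), 28 (C/A), 31 (A/C).
p = 10/31 = 0.322581.
d = −0.75 · ln(1 − (4/3)·0.322581) = −0.75 · ln(0.569892) = −0.75 · (-0.562308) = 0.4217.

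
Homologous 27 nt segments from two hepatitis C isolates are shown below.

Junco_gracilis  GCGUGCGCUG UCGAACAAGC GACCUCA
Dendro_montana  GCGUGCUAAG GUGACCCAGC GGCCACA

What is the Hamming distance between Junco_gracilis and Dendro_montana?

Differing sites — 7:G/U; 8:C/A; 9:U/A; 11:U/G; 12:C/U; 15:A/C; 17:A/C; 22:A/G; 25:U/A.
That gives 9 mismatches out of 27 aligned sites, so the Hamming distance is 9.

9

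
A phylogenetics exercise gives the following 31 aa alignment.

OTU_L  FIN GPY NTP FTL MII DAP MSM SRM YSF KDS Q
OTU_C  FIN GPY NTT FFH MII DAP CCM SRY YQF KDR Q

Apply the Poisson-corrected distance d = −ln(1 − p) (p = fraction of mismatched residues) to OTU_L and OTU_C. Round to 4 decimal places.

0.2985

The sequences differ at positions 9 (P/T), 11 (T/F), 12 (L/H), 19 (M/C), 20 (S/C), 24 (M/Y), 26 (S/Q), 30 (S/R).
p = 8/31 = 0.258065.
d = −ln(1 − 0.258065) = −ln(0.741935) = 0.2985.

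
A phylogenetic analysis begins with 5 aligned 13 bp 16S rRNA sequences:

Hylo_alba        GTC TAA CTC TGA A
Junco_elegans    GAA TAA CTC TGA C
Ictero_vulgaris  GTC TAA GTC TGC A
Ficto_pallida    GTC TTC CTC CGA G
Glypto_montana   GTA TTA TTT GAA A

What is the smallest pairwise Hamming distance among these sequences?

2

Pairwise Hamming distances:
  Hylo_alba vs Junco_elegans: 3
  Hylo_alba vs Ictero_vulgaris: 2
  Hylo_alba vs Ficto_pallida: 4
  Hylo_alba vs Glypto_montana: 6
  Junco_elegans vs Ictero_vulgaris: 5
  Junco_elegans vs Ficto_pallida: 6
  Junco_elegans vs Glypto_montana: 7
  Ictero_vulgaris vs Ficto_pallida: 6
  Ictero_vulgaris vs Glypto_montana: 7
  Ficto_pallida vs Glypto_montana: 7
The smallest is 2, between Hylo_alba and Ictero_vulgaris.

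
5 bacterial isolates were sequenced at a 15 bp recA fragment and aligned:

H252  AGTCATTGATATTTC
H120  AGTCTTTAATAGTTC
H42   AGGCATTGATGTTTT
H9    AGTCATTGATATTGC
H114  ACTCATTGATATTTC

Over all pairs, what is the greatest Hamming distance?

Pairwise Hamming distances:
  H252 vs H120: 3
  H252 vs H42: 3
  H252 vs H9: 1
  H252 vs H114: 1
  H120 vs H42: 6
  H120 vs H9: 4
  H120 vs H114: 4
  H42 vs H9: 4
  H42 vs H114: 4
  H9 vs H114: 2
The largest is 6, between H120 and H42.

6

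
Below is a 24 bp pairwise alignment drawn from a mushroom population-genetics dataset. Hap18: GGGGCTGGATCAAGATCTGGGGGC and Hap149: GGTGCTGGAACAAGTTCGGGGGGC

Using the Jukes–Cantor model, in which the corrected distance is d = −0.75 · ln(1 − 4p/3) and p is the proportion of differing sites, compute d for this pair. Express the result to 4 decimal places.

0.1885

The sequences differ at positions 3 (G/T), 10 (T/A), 15 (A/T), 18 (T/G).
p = 4/24 = 0.166667.
d = −0.75 · ln(1 − (4/3)·0.166667) = −0.75 · ln(0.777777) = −0.75 · (-0.251315) = 0.1885.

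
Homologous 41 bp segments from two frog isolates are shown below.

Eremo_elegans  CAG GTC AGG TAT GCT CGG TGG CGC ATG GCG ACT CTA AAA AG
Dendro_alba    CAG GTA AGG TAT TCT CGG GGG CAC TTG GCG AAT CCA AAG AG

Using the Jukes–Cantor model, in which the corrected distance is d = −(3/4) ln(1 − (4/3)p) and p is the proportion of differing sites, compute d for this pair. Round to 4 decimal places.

0.2260

The sequences differ at positions 6 (C/A), 13 (G/T), 19 (T/G), 23 (G/A), 25 (A/T), 32 (C/A), 35 (T/C), 39 (A/G).
p = 8/41 = 0.195122.
d = −0.75 · ln(1 − (4/3)·0.195122) = −0.75 · ln(0.739837) = −0.75 · (-0.301325) = 0.2260.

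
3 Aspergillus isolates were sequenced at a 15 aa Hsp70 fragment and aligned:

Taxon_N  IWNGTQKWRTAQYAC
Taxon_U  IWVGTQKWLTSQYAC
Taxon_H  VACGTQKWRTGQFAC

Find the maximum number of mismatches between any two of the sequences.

Pairwise Hamming distances:
  Taxon_N vs Taxon_U: 3
  Taxon_N vs Taxon_H: 5
  Taxon_U vs Taxon_H: 6
The largest is 6, between Taxon_U and Taxon_H.

6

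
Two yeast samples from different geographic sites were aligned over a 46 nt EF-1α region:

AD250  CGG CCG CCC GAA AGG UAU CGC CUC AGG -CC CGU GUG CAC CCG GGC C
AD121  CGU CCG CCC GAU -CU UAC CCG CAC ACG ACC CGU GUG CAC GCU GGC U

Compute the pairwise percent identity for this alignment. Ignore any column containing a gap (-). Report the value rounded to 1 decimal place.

72.7%

Excluding the 2 gap columns leaves 44 comparable sites.
The sequences differ at positions 3 (G/U), 12 (A/U), 14 (G/C), 15 (G/U), 18 (U/C), 20 (G/C), 21 (C/G), 23 (U/A), 26 (G/C), 40 (C/G), 42 (G/U), 46 (C/U).
32 of the 44 comparable sites match, so the percent identity is 32/44 × 100 = 72.7%.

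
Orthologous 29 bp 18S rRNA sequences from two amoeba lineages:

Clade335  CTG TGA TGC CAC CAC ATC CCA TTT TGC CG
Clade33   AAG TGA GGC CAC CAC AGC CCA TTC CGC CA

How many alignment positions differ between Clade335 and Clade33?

Mismatches occur at site 1 (C→A), site 2 (T→A), site 7 (T→G), site 17 (T→G), site 24 (T→C), site 25 (T→C), site 29 (G→A).
That gives 7 mismatches out of 29 aligned sites, so the Hamming distance is 7.

7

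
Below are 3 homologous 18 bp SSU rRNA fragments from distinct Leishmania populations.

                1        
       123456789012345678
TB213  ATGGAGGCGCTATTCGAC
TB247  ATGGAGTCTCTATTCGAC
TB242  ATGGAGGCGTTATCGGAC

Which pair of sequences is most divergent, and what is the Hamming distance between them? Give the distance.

5

Pairwise Hamming distances:
  TB213 vs TB247: 2
  TB213 vs TB242: 3
  TB247 vs TB242: 5
The largest is 5, between TB247 and TB242.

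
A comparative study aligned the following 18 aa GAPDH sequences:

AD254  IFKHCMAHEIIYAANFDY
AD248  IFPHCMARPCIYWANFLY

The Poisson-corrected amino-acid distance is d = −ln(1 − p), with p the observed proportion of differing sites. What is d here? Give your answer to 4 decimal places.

The sequences differ at positions 3 (K/P), 8 (H/R), 9 (E/P), 10 (I/C), 13 (A/W), 17 (D/L).
p = 6/18 = 0.333333.
d = −ln(1 − 0.333333) = −ln(0.666667) = 0.4055.

0.4055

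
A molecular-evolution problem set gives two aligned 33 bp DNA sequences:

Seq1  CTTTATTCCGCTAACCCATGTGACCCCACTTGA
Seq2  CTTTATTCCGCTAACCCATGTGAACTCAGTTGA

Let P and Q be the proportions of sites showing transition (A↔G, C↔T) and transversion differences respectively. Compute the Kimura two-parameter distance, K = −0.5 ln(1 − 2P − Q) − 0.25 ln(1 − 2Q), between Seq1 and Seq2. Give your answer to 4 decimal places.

0.0969

Differing sites — 24:C/A (Tv); 26:C/T (Ti); 29:C/G (Tv).
Of the 3 differences, 1 transition and 2 transversions over 33 sites: P = 1/33 = 0.030303, Q = 2/33 = 0.060606.
d = −0.5·ln(0.878788) − 0.25·ln(0.878788) = −0.5·(-0.129212) − 0.25·(-0.129212) = 0.0969.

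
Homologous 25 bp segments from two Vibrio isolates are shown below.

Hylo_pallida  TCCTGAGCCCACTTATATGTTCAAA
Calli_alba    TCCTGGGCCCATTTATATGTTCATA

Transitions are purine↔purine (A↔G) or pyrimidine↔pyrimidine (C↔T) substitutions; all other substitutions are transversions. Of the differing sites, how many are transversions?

The sequences differ at positions 6 (A/G, transition), 12 (C/T, transition), 24 (A/T, transversion).
Of the 3 differences, 2 transitions and 1 transversion, so the answer is 1.

1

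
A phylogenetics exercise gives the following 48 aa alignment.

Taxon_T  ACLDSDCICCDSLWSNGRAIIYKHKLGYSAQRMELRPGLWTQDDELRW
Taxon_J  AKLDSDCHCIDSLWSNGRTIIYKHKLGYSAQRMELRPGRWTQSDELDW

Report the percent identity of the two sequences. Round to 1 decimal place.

85.4%

The sequences differ at positions 2 (C/K), 8 (I/H), 10 (C/I), 19 (A/T), 39 (L/R), 43 (D/S), 47 (R/D).
41 of the 48 sites match, so the percent identity is 41/48 × 100 = 85.4%.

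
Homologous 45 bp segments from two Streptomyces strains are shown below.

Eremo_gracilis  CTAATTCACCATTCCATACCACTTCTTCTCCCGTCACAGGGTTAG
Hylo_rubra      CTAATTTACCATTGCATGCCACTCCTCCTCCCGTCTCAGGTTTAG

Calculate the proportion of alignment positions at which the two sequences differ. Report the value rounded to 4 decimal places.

0.1556

Mismatches occur at site 7 (C↔T), site 14 (C↔G), site 18 (A↔G), site 24 (T↔C), site 27 (T↔C), site 36 (A↔T), site 41 (G↔T).
There are 7 differences over 45 sites, so p = 7/45 = 0.1556.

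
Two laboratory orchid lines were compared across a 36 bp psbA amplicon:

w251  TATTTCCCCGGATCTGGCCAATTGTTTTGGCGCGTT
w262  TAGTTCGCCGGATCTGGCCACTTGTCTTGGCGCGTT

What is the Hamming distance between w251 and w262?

Differing sites — 3:T/G; 7:C/G; 21:A/C; 26:T/C.
That gives 4 mismatches out of 36 aligned sites, so the Hamming distance is 4.

4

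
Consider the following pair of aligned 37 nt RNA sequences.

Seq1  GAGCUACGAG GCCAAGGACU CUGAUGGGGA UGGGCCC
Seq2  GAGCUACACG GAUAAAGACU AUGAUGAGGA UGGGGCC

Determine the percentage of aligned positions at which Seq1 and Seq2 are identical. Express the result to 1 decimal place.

The sequences differ at positions 8 (G/A), 9 (A/C), 12 (C/A), 13 (C/U), 16 (G/A), 21 (C/A), 27 (G/A), 35 (C/G).
29 of the 37 sites match, so the percent identity is 29/37 × 100 = 78.4%.

78.4%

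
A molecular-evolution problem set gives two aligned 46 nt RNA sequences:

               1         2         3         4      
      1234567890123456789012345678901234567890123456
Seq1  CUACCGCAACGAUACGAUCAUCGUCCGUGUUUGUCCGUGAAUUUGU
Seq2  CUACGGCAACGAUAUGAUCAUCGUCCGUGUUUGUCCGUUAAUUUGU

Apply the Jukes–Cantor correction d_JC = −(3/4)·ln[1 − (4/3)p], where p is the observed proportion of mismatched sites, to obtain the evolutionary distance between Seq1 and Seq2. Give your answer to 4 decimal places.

0.0682

The sequences differ at positions 5 (C/G), 15 (C/U), 39 (G/U).
p = 3/46 = 0.065217.
d = −0.75 · ln(1 − (4/3)·0.065217) = −0.75 · ln(0.913044) = −0.75 · (-0.090971) = 0.0682.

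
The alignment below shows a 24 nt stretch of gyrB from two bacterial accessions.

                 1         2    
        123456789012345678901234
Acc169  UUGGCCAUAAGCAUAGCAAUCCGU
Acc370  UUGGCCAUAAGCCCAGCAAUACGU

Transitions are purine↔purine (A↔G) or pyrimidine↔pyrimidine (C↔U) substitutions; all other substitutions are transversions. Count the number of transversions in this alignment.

Mismatches occur at site 13 (A→C, transversion), site 14 (U→C, transition), site 21 (C→A, transversion).
Of the 3 differences, 1 transition and 2 transversions, so the answer is 2.

2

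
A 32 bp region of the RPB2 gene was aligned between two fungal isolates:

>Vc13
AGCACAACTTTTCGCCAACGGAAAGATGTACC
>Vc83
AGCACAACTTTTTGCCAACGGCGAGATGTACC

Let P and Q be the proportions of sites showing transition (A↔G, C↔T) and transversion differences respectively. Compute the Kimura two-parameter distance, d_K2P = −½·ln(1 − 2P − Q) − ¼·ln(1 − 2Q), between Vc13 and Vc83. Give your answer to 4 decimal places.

0.1011

Mismatches occur at site 13 (C/T, transition), site 22 (A/C, transversion), site 23 (A/G, transition).
Of the 3 differences, 2 transitions and 1 transversion over 32 sites: P = 2/32 = 0.062500, Q = 1/32 = 0.031250.
d = −0.5·ln(0.843750) − 0.25·ln(0.937500) = −0.5·(-0.169899) − 0.25·(-0.064539) = 0.1011.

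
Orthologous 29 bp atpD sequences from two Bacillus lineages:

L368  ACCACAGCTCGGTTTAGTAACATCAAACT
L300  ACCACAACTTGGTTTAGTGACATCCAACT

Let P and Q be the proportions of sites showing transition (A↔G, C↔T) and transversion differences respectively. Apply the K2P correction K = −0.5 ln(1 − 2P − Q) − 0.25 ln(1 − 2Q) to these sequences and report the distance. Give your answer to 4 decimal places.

0.1560

The sequences differ at positions 7 (G/A, transition), 10 (C/T, transition), 19 (A/G, transition), 25 (A/C, transversion).
Of the 4 differences, 3 transitions and 1 transversion over 29 sites: P = 3/29 = 0.103448, Q = 1/29 = 0.034483.
d = −0.5·ln(0.758621) − 0.25·ln(0.931034) = −0.5·(-0.276253) − 0.25·(-0.071459) = 0.1560.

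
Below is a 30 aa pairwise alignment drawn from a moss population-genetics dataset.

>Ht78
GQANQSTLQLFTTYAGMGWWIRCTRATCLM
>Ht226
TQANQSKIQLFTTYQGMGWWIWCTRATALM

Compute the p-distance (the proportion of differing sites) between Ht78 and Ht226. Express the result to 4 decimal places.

The sequences differ at positions 1 (G/T), 7 (T/K), 8 (L/I), 15 (A/Q), 22 (R/W), 28 (C/A).
There are 6 differences over 30 sites, so p = 6/30 = 0.2000.

0.2000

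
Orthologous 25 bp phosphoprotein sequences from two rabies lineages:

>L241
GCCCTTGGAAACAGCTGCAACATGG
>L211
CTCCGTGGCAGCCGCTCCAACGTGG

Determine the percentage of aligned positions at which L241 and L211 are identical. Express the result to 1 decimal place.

68.0%

Mismatches occur at site 1 (G→C), site 2 (C→T), site 5 (T→G), site 9 (A→C), site 11 (A→G), site 13 (A→C), site 17 (G→C), site 22 (A→G).
17 of the 25 sites match, so the percent identity is 17/25 × 100 = 68.0%.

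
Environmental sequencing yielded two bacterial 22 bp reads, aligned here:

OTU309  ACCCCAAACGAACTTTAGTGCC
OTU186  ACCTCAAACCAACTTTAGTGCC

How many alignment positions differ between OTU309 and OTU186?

Mismatches occur at site 4 (C→T), site 10 (G→C).
That gives 2 mismatches out of 22 aligned sites, so the Hamming distance is 2.

2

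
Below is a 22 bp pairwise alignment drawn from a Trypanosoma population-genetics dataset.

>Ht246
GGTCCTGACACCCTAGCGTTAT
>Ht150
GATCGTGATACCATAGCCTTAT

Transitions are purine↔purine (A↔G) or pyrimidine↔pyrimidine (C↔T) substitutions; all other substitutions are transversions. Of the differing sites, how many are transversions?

Differing sites — 2:G/A (Ti); 5:C/G (Tv); 9:C/T (Ti); 13:C/A (Tv); 18:G/C (Tv).
Of the 5 differences, 2 transitions and 3 transversions, so the answer is 3.

3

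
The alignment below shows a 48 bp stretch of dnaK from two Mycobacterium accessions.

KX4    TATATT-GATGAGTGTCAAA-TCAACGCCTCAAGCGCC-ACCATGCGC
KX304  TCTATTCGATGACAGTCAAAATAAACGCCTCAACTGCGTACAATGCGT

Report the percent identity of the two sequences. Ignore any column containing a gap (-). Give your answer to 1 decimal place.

Excluding the 3 gap columns leaves 45 comparable sites.
Mismatches occur at site 2 (A/C), site 13 (G/C), site 14 (T/A), site 23 (C/A), site 34 (G/C), site 35 (C/T), site 38 (C/G), site 42 (C/A), site 48 (C/T).
36 of the 45 comparable sites match, so the percent identity is 36/45 × 100 = 80.0%.

80.0%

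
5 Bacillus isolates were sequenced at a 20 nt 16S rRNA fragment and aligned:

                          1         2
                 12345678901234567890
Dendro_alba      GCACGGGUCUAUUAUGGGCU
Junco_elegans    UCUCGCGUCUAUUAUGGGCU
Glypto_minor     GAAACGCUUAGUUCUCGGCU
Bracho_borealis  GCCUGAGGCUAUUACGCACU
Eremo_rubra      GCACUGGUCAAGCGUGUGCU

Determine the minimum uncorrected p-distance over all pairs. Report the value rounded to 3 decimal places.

Pairwise Hamming distances:
  Dendro_alba vs Junco_elegans: 3
  Dendro_alba vs Glypto_minor: 9
  Dendro_alba vs Bracho_borealis: 7
  Dendro_alba vs Eremo_rubra: 6
  Junco_elegans vs Glypto_minor: 12
  Junco_elegans vs Bracho_borealis: 8
  Junco_elegans vs Eremo_rubra: 9
  Glypto_minor vs Bracho_borealis: 15
  Glypto_minor vs Eremo_rubra: 11
  Bracho_borealis vs Eremo_rubra: 12
The smallest is 3 mismatches, between Dendro_alba and Junco_elegans; p = 3/20 = 0.150.

0.150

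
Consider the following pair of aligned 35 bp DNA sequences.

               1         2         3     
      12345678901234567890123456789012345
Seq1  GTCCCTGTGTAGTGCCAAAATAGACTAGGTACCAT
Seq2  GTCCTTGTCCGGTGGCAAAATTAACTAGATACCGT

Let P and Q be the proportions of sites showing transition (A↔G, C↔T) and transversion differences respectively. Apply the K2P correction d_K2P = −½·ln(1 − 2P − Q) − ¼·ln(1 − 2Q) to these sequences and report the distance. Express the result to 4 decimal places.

Mismatches occur at site 5 (C↔T, transition), site 9 (G↔C, transversion), site 10 (T↔C, transition), site 11 (A↔G, transition), site 15 (C↔G, transversion), site 22 (A↔T, transversion), site 23 (G↔A, transition), site 29 (G↔A, transition), site 34 (A↔G, transition).
Of the 9 differences, 6 transitions and 3 transversions over 35 sites: P = 6/35 = 0.171429, Q = 3/35 = 0.085714.
d = −0.5·ln(0.571428) − 0.25·ln(0.828572) = −0.5·(-0.559617) − 0.25·(-0.188052) = 0.3268.

0.3268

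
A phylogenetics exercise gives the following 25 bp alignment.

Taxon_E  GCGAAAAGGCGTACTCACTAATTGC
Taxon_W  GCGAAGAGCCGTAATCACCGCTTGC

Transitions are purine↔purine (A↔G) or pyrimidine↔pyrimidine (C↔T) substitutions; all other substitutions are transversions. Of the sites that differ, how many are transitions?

3

Mismatches occur at site 6 (A↔G, transition), site 9 (G↔C, transversion), site 14 (C↔A, transversion), site 19 (T↔C, transition), site 20 (A↔G, transition), site 21 (A↔C, transversion).
Of the 6 differences, 3 transitions and 3 transversions, so the answer is 3.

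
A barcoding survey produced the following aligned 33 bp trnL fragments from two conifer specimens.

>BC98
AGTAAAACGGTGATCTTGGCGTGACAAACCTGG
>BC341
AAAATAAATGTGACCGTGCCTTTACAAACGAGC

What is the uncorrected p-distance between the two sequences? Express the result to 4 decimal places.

0.3939

Mismatches occur at site 2 (G→A), site 3 (T→A), site 5 (A→T), site 8 (C→A), site 9 (G→T), site 14 (T→C), site 16 (T→G), site 19 (G→C), site 21 (G→T), site 23 (G→T), site 30 (C→G), site 31 (T→A), site 33 (G→C).
There are 13 differences over 33 sites, so p = 13/33 = 0.3939.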